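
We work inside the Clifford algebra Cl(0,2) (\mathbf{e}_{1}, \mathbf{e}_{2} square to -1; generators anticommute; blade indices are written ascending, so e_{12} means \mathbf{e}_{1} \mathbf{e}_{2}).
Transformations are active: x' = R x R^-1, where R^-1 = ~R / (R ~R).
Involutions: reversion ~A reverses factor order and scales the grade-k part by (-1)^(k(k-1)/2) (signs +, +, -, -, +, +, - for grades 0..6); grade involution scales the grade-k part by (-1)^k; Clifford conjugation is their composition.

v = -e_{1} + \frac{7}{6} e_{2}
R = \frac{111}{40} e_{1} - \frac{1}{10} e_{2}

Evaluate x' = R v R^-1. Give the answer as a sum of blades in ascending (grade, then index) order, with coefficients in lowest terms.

~R = \frac{111}{40} e_{1} - \frac{1}{10} e_{2}, and R ~R = -\frac{12337}{1600}, so R^-1 = ~R / (-\frac{12337}{1600}).
R v = \frac{347}{120} + \frac{251}{80} e_{12}
Answer: -\frac{13341}{12337} e_{1} - \frac{80807}{74022} e_{2}


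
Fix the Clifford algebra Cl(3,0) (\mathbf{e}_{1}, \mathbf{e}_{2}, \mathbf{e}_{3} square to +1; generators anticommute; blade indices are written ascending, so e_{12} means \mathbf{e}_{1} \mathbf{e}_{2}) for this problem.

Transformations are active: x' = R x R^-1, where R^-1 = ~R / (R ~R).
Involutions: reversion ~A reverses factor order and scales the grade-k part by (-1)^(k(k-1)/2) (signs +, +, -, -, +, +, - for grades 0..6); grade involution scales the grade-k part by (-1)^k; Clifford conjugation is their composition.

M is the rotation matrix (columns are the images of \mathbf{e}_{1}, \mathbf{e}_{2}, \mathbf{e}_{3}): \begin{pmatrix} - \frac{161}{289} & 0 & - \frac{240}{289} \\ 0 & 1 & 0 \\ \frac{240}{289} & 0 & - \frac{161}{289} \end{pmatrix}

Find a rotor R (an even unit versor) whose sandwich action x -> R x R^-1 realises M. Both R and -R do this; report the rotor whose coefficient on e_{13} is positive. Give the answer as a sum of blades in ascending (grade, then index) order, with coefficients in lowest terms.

Method: write R = a + b12*e_{12} + b13*e_{13} + b23*e_{23} with a^2 + b12^2 + b13^2 + b23^2 = 1 (so R^-1 = ~R). Expanding the columns R e_j ~R gives tr M = 4a^2 - 1 and, from the antisymmetric part, M21 - M12 = -4a*b12, M13 - M31 = 4a*b13, M32 - M23 = -4a*b23.
Here tr M = -\frac{33}{289}, so a^2 = (1 + tr M)/4 = \frac{64}{289} and a = ±\frac{8}{17}. Taking a = \frac{8}{17}: M21 - M12 = 0, M13 - M31 = -\frac{480}{289}, M32 - M23 = 0, giving b12 = 0, b13 = -\frac{15}{17}, b23 = 0, i.e. R = \frac{8}{17} - \frac{15}{17} e_{13}.
Its e_{13} coefficient is negative, so report the other preimage -R.
Answer: -\frac{8}{17} + \frac{15}{17} e_{13}. Uniqueness: Spin(3) -> SO(3) maps R and -R to the same rotation of trace -\frac{33}{289}; fixing the sign of the e_{13} coefficient removes the ambiguity.


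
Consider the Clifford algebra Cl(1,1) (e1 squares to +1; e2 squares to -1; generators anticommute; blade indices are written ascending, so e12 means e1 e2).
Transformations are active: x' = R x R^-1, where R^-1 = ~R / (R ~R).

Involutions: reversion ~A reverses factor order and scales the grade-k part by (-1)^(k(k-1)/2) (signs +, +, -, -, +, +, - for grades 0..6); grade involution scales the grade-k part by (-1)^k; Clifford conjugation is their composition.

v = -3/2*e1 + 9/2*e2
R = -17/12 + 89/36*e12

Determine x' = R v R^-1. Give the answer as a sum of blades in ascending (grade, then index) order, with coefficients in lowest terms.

~R = -17/12 - 89/36*e12, and R ~R = -665/162, so R^-1 = ~R / (-665/162).
R v = -9*e1 - 8/3*e2
Answer: -6267/1330*e1 - 8433/1330*e2


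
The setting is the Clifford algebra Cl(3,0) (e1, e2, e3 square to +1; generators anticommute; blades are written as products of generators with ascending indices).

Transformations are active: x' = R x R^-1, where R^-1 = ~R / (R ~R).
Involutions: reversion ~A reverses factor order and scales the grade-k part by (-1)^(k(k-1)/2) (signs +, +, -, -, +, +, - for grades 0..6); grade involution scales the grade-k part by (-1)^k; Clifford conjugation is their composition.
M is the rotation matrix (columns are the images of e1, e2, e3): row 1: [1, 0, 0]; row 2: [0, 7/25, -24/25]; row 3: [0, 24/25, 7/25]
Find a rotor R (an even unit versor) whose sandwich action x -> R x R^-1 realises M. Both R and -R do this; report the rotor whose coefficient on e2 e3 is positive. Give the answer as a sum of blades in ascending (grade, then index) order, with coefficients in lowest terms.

Method: write R = a + b12*e1 e2 + b13*e1 e3 + b23*e2 e3 with a^2 + b12^2 + b13^2 + b23^2 = 1 (so R^-1 = ~R). Expanding the columns R e_j ~R gives tr M = 4a^2 - 1 and, from the antisymmetric part, M21 - M12 = -4a*b12, M13 - M31 = 4a*b13, M32 - M23 = -4a*b23.
Here tr M = 39/25, so a^2 = (1 + tr M)/4 = 16/25 and a = ±4/5. Taking a = 4/5: M21 - M12 = 0, M13 - M31 = 0, M32 - M23 = 48/25, giving b12 = 0, b13 = 0, b23 = -3/5, i.e. R = 4/5 - 3/5*e2 e3.
Its e2 e3 coefficient is negative, so report the other preimage -R.
Answer: -4/5 + 3/5*e2 e3. Uniqueness: Spin(3) -> SO(3) maps R and -R to the same rotation of trace 39/25; fixing the sign of the e2 e3 coefficient removes the ambiguity.


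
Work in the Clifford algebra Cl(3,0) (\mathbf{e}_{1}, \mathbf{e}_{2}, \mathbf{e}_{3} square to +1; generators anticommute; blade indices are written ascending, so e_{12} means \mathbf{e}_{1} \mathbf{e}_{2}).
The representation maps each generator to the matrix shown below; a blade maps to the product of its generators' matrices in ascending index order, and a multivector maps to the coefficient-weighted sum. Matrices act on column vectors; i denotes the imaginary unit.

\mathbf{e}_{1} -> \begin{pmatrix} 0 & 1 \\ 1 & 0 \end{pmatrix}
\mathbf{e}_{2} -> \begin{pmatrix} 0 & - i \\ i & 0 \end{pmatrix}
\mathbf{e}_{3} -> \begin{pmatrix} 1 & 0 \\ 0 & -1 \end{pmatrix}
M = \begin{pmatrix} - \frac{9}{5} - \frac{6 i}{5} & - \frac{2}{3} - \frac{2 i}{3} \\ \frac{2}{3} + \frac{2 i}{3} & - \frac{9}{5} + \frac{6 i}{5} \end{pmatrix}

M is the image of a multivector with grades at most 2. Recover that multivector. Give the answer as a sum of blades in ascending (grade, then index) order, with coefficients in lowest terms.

Method: 1, rho(e_{1}), rho(e_{2}), rho(e_{3}) form a trace-orthogonal basis of the 2x2 complex matrices (tr(X Y) = 2 if X = Y, else 0), so M = m0*1 + m1*rho(e_{1}) + m2*rho(e_{2}) + m3*rho(e_{3}) with m0 = tr(M)/2 = - \frac{9}{5}, m1 = tr(M rho(e_{1}))/2 = 0, m2 = tr(M rho(e_{2}))/2 = \frac{2}{3} - \frac{2 i}{3}, m3 = tr(M rho(e_{3}))/2 = - \frac{6 i}{5}.
Multiplying table entries, the bivector images are rho(e_{12}) = i*rho(e_{3}), rho(e_{13}) = -i*rho(e_{2}), rho(e_{23}) = i*rho(e_{1}); with real blade coefficients the real parts of m0..m3 are the coefficients of 1, e_{1}, e_{2}, e_{3} and the imaginary parts give the bivectors (e_{23}: Im m1, e_{13}: -Im m2, e_{12}: Im m3).
Answer: -\frac{9}{5} + \frac{2}{3} e_{2} - \frac{6}{5} e_{12} + \frac{2}{3} e_{13}


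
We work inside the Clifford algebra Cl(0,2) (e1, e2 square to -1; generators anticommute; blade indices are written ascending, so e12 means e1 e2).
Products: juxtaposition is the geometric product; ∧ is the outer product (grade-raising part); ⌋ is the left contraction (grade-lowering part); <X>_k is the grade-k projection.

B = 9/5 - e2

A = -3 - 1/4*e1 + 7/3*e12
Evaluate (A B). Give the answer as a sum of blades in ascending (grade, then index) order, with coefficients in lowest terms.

step 1: -27/5 + 113/60*e1 + 3*e2 + 89/20*e12
Answer: -27/5 + 113/60*e1 + 3*e2 + 89/20*e12


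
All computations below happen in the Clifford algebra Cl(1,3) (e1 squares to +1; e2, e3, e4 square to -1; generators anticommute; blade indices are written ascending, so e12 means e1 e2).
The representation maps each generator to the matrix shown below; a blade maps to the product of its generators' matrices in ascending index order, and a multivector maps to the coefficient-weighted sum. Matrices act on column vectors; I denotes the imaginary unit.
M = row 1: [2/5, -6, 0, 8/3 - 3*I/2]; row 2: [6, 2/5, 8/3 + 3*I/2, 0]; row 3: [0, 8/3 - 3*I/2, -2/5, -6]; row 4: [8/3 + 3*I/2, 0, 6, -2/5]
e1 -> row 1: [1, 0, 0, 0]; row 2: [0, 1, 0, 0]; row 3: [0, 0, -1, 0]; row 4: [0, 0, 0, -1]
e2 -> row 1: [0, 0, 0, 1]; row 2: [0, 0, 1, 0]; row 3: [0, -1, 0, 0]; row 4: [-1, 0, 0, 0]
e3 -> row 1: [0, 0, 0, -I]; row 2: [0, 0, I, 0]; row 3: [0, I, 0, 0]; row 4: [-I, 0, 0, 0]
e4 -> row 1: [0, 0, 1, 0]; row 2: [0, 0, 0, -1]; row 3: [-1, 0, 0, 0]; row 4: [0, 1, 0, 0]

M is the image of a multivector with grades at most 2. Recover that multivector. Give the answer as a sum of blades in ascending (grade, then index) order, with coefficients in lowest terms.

Method: the blade images are trace-orthogonal — tr(rho(e_A) rho(e_B)^-1) = 4 if A = B and 0 otherwise — and rho(e_A)^-1 = (e_A)^2 * rho(e_A) with (e_A)^2 = +1 or -1, so the coefficient of e_A in the preimage is (e_A)^2 * tr(M rho(e_A))/4.
Nonzero projections over blades of grade <= 2: e1: (e1)^2 = +1, tr(M rho(e1)) = 8/5, coefficient 2/5; e12: (e12)^2 = +1, tr(M rho(e12)) = 32/3, coefficient 8/3; e13: (e13)^2 = +1, tr(M rho(e13)) = 6, coefficient 3/2; e24: (e24)^2 = -1, tr(M rho(e24)) = 24, coefficient -6. Every other blade of grade <= 2 projects to 0.
Answer: 2/5*e1 + 8/3*e12 + 3/2*e13 - 6*e24


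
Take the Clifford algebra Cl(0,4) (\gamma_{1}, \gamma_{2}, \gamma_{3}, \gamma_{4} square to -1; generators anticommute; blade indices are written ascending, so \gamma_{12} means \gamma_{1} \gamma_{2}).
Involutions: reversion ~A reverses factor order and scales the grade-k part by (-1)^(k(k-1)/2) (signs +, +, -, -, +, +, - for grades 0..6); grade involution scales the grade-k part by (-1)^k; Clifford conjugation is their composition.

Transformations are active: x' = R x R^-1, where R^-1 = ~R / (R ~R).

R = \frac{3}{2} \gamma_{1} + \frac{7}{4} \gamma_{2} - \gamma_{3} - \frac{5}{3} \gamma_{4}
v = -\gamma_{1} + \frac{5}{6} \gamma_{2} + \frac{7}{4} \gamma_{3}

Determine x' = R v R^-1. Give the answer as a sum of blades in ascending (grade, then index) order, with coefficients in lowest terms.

~R = \frac{3}{2} \gamma_{1} + \frac{7}{4} \gamma_{2} - \gamma_{3} - \frac{5}{3} \gamma_{4}, and R ~R = -\frac{1309}{144}, so R^-1 = ~R / (-\frac{1309}{144}).
R v = \frac{43}{24} + 3 \gamma_{12} + \frac{13}{8} \gamma_{13} - \frac{5}{3} \gamma_{14} + \frac{187}{48} \gamma_{23} + \frac{25}{18} \gamma_{24} + \frac{35}{12} \gamma_{34}
Answer: \frac{535}{1309} \gamma_{1} - \frac{1709}{1122} \gamma_{2} - \frac{7099}{5236} \gamma_{3} + \frac{860}{1309} \gamma_{4}


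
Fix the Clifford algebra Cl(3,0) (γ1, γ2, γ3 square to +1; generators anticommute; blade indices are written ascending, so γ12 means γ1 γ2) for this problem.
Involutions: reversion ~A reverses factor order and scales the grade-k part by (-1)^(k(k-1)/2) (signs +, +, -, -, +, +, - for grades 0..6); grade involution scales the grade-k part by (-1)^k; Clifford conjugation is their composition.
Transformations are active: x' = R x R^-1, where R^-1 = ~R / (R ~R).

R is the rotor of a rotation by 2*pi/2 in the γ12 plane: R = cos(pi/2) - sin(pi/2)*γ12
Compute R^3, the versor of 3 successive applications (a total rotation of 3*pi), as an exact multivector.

Half-angle bookkeeping: 3 applications in γ12 add up to rotor phase 3*pi/2 = 3*pi/2, so R^3 = cos(3*pi/2) - sin(3*pi/2)*γ12.
cos(3*pi/2) = 0 and sin(3*pi/2) = -1, so R^3 = γ12. The net rotation is 1*pi (after discarding 1 full turn, each of which contributes a factor -1 to the rotor); the rotor keeps the half-angle phase exactly.
Answer: γ12


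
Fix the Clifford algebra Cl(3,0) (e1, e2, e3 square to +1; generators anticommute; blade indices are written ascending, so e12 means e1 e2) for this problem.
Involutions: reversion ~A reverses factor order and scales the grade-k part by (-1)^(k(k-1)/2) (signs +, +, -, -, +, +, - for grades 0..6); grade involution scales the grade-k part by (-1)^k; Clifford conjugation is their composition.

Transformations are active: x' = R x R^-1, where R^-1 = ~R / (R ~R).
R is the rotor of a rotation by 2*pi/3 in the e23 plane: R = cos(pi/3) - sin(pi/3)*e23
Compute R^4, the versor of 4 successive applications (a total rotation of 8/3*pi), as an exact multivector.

The rotor phase is half the rotation angle and phases add under composition, so 4 steps in the e23 plane accumulate phase 4*(pi/3) = 4*pi/3: R^4 = cos(4*pi/3) - sin(4*pi/3)*e23.
cos(4*pi/3) = -1/2 and sin(4*pi/3) = -sqrt(3)/2, so R^4 = -1/2 + sqrt(3)/2*e23. The net rotation is 2/3*pi (after discarding 1 full turn, each of which contributes a factor -1 to the rotor); the rotor keeps the half-angle phase exactly.
Answer: -1/2 + sqrt(3)/2*e23


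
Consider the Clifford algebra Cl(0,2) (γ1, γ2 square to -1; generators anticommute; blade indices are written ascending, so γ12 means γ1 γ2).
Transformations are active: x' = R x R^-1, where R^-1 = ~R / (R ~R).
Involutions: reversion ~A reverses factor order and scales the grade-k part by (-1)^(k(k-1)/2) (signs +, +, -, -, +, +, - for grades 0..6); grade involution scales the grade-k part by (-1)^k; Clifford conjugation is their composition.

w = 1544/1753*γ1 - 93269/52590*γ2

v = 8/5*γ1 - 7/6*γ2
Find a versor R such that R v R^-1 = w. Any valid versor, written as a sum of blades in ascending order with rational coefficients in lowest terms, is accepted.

R = v + w = 21744/8765*γ1 - 77312/26295*γ2 works: the equal norms (-3529/900) guarantee its sandwich swaps v into w.
Answer: 21744/8765*γ1 - 77312/26295*γ2


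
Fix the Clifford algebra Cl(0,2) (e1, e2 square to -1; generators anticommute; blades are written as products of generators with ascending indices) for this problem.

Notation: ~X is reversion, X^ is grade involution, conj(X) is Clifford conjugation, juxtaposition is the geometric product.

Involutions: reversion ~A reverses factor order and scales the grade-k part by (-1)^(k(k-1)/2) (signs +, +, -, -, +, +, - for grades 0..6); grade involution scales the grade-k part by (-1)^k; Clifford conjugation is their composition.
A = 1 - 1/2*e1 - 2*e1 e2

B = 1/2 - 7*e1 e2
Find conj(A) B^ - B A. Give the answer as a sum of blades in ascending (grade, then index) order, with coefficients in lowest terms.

first term: 29/2 + 1/4*e1 + 7/2*e2 - 6*e1 e2
second term: -27/2 - 1/4*e1 + 7/2*e2 - 8*e1 e2
Answer: 28 + 1/2*e1 + 2*e1 e2


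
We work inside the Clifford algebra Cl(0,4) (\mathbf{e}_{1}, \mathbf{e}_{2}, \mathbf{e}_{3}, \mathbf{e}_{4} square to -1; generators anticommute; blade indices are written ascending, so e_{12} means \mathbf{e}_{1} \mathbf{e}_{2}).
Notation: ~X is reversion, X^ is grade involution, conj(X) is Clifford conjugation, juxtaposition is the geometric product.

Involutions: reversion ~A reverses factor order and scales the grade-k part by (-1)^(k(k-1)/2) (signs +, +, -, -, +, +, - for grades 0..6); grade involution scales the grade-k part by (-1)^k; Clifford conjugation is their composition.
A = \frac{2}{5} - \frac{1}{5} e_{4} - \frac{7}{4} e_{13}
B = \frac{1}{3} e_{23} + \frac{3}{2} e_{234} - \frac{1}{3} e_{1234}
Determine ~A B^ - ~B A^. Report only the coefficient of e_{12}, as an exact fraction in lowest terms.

first term: \frac{7}{12} e_{12} - \frac{1}{6} e_{23} - \frac{7}{12} e_{24} + \frac{1}{15} e_{123} - \frac{21}{8} e_{124} - \frac{2}{3} e_{234} - \frac{2}{15} e_{1234}
second term: -\frac{7}{12} e_{12} + \frac{1}{6} e_{23} + \frac{7}{12} e_{24} + \frac{1}{15} e_{123} - \frac{21}{8} e_{124} - \frac{2}{3} e_{234} - \frac{2}{15} e_{1234}
Answer: \frac{7}{6}


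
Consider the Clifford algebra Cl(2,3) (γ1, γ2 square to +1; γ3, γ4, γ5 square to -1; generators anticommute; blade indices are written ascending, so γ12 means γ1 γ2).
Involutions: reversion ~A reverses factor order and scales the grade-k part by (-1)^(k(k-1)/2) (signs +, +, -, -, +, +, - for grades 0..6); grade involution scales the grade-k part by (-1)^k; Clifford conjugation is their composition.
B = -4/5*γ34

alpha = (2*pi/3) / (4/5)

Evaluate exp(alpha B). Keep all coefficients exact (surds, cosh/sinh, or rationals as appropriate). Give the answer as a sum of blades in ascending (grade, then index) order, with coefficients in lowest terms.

B^2 = (-4/5)^2*(γ34)^2 = 16/25*(-1) = -16/25 (a basis 2-blade squares to minus the product of its generators' squares).
B^2 = -16/25 — the negative square puts this in the circular regime; l = 4/5, alpha*l = 2*pi/3, so exp(alpha B) = cos(2*pi/3) + (sin(2*pi/3)/(4/5))*B = -1/2 + (5*sqrt(3)/8)*B.
Answer: -1/2 - sqrt(3)/2*γ34


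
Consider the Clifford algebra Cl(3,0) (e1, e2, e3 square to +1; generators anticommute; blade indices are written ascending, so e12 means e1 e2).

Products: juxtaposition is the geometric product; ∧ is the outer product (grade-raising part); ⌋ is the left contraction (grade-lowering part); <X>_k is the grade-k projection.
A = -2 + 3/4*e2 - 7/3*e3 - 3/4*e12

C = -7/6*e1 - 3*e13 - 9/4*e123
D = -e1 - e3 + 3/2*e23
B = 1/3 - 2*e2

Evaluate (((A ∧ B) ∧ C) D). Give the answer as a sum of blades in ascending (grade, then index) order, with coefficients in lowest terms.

step 1: -2/3 + 17/4*e2 - 7/9*e3 - 1/4*e12 - 14/3*e23
step 2: 7/9*e1 + 119/24*e12 + 59/54*e13 + 709/36*e123
step 3: -7/9 - 6617/216*e1 + 119/24*e2 + 59/54*e3 - 64/3*e12 + 959/144*e13 - 709/36*e23 - 91/24*e123
Answer: -7/9 - 6617/216*e1 + 119/24*e2 + 59/54*e3 - 64/3*e12 + 959/144*e13 - 709/36*e23 - 91/24*e123


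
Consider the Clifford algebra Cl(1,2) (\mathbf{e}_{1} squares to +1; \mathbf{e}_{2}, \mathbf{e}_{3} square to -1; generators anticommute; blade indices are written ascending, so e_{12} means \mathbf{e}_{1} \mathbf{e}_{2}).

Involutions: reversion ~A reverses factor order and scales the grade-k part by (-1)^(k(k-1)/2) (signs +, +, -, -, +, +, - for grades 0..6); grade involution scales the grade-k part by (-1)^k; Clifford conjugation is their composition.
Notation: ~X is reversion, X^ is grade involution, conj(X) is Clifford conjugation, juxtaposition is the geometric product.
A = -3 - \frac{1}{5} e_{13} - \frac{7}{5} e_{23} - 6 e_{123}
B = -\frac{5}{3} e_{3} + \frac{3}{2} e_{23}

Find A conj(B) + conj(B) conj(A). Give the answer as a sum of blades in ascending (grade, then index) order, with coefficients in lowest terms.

first term: -\frac{21}{10} - \frac{26}{3} e_{1} + \frac{7}{3} e_{2} - 5 e_{3} + \frac{103}{10} e_{12} + \frac{9}{2} e_{23}
second term: \frac{21}{10} - \frac{26}{3} e_{1} + \frac{7}{3} e_{2} - 5 e_{3} + \frac{103}{10} e_{12} + \frac{9}{2} e_{23}
Answer: -\frac{52}{3} e_{1} + \frac{14}{3} e_{2} - 10 e_{3} + \frac{103}{5} e_{12} + 9 e_{23}


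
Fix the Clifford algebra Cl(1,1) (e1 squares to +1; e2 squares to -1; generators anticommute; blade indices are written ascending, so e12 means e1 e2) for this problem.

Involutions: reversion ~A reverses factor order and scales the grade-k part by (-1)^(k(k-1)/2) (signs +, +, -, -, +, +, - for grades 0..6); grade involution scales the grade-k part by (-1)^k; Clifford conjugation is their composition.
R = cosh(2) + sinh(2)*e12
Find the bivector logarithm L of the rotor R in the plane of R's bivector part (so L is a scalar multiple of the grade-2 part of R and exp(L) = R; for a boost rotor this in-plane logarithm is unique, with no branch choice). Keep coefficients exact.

The scalar part of R is cosh(2), which fixes the rapidity magnitude through cosh (cosh is even, so it cannot fix the sign — the bivector part carries that); dividing the bivector part by sinh of the rapidity gives the plane, and L = rapidity * plane, where the joint sign ambiguity of (rapidity, plane) cancels in the product.
Concretely: cosh(rapidity) = cosh(2) gives rapidity = ±2, and since rapidity/sinh(rapidity) is even the sign is immaterial: L = (rapidity/sinh(rapidity)) * <R>_2 = (2/sinh(2)) * <R>_2.
Answer: 2*e12


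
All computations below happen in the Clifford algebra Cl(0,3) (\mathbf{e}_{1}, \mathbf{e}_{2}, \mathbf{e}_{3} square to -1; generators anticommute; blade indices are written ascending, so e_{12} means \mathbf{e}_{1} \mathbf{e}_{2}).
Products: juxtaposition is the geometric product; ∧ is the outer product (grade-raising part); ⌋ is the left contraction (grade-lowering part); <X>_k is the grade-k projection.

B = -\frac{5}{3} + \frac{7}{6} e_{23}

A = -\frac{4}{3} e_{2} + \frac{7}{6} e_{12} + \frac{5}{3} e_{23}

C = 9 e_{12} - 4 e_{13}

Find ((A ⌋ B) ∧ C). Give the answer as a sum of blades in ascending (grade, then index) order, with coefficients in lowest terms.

step 1: -\frac{35}{18} + \frac{14}{9} e_{3}
step 2: -\frac{35}{2} e_{12} + \frac{70}{9} e_{13} + 14 e_{123}
Answer: -\frac{35}{2} e_{12} + \frac{70}{9} e_{13} + 14 e_{123}


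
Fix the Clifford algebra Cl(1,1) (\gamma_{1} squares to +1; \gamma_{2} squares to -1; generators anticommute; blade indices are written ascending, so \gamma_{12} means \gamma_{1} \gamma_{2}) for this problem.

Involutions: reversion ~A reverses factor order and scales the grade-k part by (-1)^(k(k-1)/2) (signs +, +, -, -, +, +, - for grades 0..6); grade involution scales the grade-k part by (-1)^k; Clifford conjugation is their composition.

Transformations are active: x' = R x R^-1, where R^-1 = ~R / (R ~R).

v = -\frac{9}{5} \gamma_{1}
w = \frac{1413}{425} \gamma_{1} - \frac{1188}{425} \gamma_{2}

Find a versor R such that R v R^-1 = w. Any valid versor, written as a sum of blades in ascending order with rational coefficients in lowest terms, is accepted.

The midline construction: v and w both square to \frac{81}{25}, so reflecting in their sum \frac{648}{425} \gamma_{1} - \frac{1188}{425} \gamma_{2} exchanges them.
Answer: \frac{648}{425} \gamma_{1} - \frac{1188}{425} \gamma_{2}


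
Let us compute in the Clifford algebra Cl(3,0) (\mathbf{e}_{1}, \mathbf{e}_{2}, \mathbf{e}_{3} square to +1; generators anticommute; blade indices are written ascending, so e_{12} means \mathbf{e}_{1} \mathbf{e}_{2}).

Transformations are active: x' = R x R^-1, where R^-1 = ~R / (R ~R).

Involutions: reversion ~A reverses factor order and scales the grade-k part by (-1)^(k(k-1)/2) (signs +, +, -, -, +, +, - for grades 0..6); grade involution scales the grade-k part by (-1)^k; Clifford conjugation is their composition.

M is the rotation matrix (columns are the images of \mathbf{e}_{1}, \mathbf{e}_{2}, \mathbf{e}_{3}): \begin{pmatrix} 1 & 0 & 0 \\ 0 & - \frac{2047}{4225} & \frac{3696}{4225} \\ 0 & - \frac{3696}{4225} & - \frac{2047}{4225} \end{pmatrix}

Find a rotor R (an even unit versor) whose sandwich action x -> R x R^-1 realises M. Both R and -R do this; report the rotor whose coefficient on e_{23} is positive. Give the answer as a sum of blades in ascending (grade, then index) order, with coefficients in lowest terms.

Method: write R = a + b12*e_{12} + b13*e_{13} + b23*e_{23} with a^2 + b12^2 + b13^2 + b23^2 = 1 (so R^-1 = ~R). Expanding the columns R e_j ~R gives tr M = 4a^2 - 1 and, from the antisymmetric part, M21 - M12 = -4a*b12, M13 - M31 = 4a*b13, M32 - M23 = -4a*b23.
Here tr M = \frac{131}{4225}, so a^2 = (1 + tr M)/4 = \frac{1089}{4225} and a = ±\frac{33}{65}. Taking a = \frac{33}{65}: M21 - M12 = 0, M13 - M31 = 0, M32 - M23 = -\frac{7392}{4225}, giving b12 = 0, b13 = 0, b23 = \frac{56}{65}, i.e. R = \frac{33}{65} + \frac{56}{65} e_{23}.
Its e_{23} coefficient is already positive.
Answer: \frac{33}{65} + \frac{56}{65} e_{23}. Recall the cover is two-to-one: with M of trace \frac{131}{4225}, both preimages act alike, and the stated e_{23} sign chooses the sheet.


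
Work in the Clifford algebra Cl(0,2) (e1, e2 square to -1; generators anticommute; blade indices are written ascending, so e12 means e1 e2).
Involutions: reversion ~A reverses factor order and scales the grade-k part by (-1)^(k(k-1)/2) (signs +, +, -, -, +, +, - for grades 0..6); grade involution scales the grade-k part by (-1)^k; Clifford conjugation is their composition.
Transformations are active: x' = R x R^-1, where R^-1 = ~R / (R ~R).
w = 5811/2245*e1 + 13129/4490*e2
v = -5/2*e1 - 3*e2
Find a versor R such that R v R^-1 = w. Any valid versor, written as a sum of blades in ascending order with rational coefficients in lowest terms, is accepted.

Why this works: both vectors square to -61/4, so q(v) = q(w) and R = v + w = 397/4490*e1 - 341/4490*e2 carries v to w — its own direction survives, the complement (v - w)/2 flips.
Answer: 397/4490*e1 - 341/4490*e2


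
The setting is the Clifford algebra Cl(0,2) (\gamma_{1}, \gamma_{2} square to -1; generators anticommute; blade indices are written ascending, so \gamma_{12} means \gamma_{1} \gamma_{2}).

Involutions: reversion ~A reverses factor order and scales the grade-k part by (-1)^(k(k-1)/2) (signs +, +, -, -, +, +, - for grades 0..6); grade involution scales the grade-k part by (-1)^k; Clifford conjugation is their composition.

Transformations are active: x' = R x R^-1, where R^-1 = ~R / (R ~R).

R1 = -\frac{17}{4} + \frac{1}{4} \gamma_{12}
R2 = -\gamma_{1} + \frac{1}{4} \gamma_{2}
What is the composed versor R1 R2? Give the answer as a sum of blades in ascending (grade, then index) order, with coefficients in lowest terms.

Distribute over the terms of R1 (each basis-blade product reordered to ascending indices, repeated generators contracted through their squares):
(-\frac{17}{4}) R2 = \frac{17}{4} \gamma_{1} - \frac{17}{16} \gamma_{2}
(\frac{1}{4} \gamma_{12}) R2 = -\frac{1}{16} \gamma_{1} - \frac{1}{4} \gamma_{2}
Summing the partial products and collecting blades:
Answer: \frac{67}{16} \gamma_{1} - \frac{21}{16} \gamma_{2}


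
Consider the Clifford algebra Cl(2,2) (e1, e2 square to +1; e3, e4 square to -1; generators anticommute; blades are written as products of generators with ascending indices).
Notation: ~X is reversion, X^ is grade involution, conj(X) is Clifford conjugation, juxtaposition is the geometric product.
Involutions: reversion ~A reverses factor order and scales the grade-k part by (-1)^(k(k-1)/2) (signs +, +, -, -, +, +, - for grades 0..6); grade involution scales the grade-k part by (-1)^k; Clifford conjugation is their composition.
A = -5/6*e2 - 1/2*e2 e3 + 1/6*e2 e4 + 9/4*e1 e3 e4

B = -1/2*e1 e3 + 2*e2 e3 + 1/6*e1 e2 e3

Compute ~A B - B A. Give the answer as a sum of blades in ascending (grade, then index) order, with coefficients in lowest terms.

first term: 1 + 1/12*e1 - 5/3*e3 + 9/8*e4 + 1/4*e1 e2 + 5/36*e1 e3 - 3/8*e2 e4 - 1/3*e3 e4 - 5/12*e1 e2 e3 - 9/2*e1 e2 e4 - 1/36*e1 e3 e4 - 1/12*e1 e2 e3 e4
second term: -1 - 1/12*e1 + 5/3*e3 - 9/8*e4 + 1/4*e1 e2 + 5/36*e1 e3 - 3/8*e2 e4 - 1/3*e3 e4 - 5/12*e1 e2 e3 - 9/2*e1 e2 e4 - 1/36*e1 e3 e4 + 1/12*e1 e2 e3 e4
Answer: 2 + 1/6*e1 - 10/3*e3 + 9/4*e4 - 1/6*e1 e2 e3 e4


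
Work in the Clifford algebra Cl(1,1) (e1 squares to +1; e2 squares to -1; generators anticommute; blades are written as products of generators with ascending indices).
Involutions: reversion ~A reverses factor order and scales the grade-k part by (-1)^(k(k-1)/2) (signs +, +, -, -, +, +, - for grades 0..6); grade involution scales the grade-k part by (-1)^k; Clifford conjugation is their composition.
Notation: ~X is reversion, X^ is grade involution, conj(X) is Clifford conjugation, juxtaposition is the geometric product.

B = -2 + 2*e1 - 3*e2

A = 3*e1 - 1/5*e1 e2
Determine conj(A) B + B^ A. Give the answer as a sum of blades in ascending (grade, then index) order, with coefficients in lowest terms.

first term: -6 + 33/5*e1 - 2/5*e2 + 43/5*e1 e2
second term: -6 - 33/5*e1 + 2/5*e2 - 43/5*e1 e2
Answer: -12


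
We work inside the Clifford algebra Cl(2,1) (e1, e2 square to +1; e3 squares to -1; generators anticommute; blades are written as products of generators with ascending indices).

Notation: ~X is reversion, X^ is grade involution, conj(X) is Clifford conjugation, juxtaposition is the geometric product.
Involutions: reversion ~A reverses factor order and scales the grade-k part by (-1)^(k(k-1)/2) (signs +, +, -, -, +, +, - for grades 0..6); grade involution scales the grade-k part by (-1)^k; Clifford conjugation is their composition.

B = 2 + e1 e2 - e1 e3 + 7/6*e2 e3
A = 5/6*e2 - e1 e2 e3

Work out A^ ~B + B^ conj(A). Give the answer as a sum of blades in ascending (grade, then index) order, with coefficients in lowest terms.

first term: -2*e1 - 8/3*e2 + 71/36*e3 + 17/6*e1 e2 e3
second term: -2*e1 - 8/3*e2 + 71/36*e3 - 17/6*e1 e2 e3
Answer: -4*e1 - 16/3*e2 + 71/18*e3


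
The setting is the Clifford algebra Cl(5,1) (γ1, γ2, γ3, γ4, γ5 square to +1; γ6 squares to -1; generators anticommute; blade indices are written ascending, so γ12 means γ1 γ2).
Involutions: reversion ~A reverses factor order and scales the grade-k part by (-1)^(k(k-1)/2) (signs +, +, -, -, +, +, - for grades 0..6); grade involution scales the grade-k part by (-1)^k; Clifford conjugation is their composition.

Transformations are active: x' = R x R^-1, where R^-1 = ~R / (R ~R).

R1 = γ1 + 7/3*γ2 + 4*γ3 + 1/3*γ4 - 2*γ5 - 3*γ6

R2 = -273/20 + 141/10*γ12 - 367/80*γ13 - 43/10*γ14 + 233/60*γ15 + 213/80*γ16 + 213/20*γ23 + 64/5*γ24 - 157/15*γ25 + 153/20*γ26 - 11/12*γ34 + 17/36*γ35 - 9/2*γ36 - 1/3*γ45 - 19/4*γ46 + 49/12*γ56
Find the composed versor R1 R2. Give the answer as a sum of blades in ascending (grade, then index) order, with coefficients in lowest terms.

Distribute over the terms of R1 (each basis-blade product reordered to ascending indices, repeated generators contracted through their squares):
(γ1) R2 = -273/20*γ1 + 141/10*γ2 - 367/80*γ3 - 43/10*γ4 + 233/60*γ5 + 213/80*γ6 + 213/20*γ123 + 64/5*γ124 - 157/15*γ125 + 153/20*γ126 - 11/12*γ134 + 17/36*γ135 - 9/2*γ136 - 1/3*γ145 - 19/4*γ146 + 49/12*γ156
(7/3*γ2) R2 = -329/10*γ1 - 637/20*γ2 + 497/20*γ3 + 448/15*γ4 - 1099/45*γ5 + 357/20*γ6 + 2569/240*γ123 + 301/30*γ124 - 1631/180*γ125 - 497/80*γ126 - 77/36*γ234 + 119/108*γ235 - 21/2*γ236 - 7/9*γ245 - 133/12*γ246 + 343/36*γ256
(4*γ3) R2 = 367/20*γ1 - 213/5*γ2 - 273/5*γ3 - 11/3*γ4 + 17/9*γ5 - 18*γ6 + 282/5*γ123 + 86/5*γ134 - 233/15*γ135 - 213/20*γ136 - 256/5*γ234 + 628/15*γ235 - 153/5*γ236 - 4/3*γ345 - 19*γ346 + 49/3*γ356
(1/3*γ4) R2 = 43/30*γ1 - 64/15*γ2 + 11/36*γ3 - 91/20*γ4 - 1/9*γ5 - 19/12*γ6 + 47/10*γ124 - 367/240*γ134 - 233/180*γ145 - 71/80*γ146 + 71/20*γ234 + 157/45*γ245 - 51/20*γ246 - 17/108*γ345 + 3/2*γ346 + 49/36*γ456
(-2*γ5) R2 = 233/30*γ1 - 314/15*γ2 + 17/18*γ3 - 2/3*γ4 + 273/10*γ5 - 49/6*γ6 - 141/5*γ125 + 367/40*γ135 + 43/5*γ145 + 213/40*γ156 - 213/10*γ235 - 128/5*γ245 + 153/10*γ256 + 11/6*γ345 - 9*γ356 - 19/2*γ456
(-3*γ6) R2 = -639/80*γ1 - 459/20*γ2 + 27/2*γ3 + 57/4*γ4 - 49/4*γ5 + 819/20*γ6 - 423/10*γ126 + 1101/80*γ136 + 129/10*γ146 - 233/20*γ156 - 639/20*γ236 - 192/5*γ246 + 157/5*γ256 + 11/4*γ346 - 17/12*γ356 + γ456
Summing the partial products and collecting blades:
Answer: -2159/80*γ1 - 217/2*γ2 - 1567/80*γ3 + 464/15*γ4 - 167/45*γ5 + 2697/80*γ6 + 18661/240*γ123 + 413/15*γ124 - 8591/180*γ125 - 3269/80*γ126 + 3541/240*γ134 - 2119/360*γ135 - 111/80*γ136 + 251/36*γ145 + 581/80*γ146 - 269/120*γ156 - 4481/90*γ234 + 11701/540*γ235 - 1461/20*γ236 - 206/9*γ245 - 1561/30*γ246 + 10121/180*γ256 + 37/108*γ345 - 59/4*γ346 + 71/12*γ356 - 257/36*γ456


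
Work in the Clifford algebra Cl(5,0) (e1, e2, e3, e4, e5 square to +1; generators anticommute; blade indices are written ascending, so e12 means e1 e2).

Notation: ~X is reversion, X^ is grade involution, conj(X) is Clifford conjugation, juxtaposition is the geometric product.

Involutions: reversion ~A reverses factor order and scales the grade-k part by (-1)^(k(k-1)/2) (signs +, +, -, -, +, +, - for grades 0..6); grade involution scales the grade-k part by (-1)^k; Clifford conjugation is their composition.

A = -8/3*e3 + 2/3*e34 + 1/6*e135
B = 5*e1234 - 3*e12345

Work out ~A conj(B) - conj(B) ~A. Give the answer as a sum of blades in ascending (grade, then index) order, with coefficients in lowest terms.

first term: 10/3*e12 - 1/2*e24 - 40/3*e124 + 2*e125 - 5/6*e245 - 8*e1245
second term: 10/3*e12 - 1/2*e24 + 40/3*e124 + 2*e125 - 5/6*e245 - 8*e1245
Answer: -80/3*e124


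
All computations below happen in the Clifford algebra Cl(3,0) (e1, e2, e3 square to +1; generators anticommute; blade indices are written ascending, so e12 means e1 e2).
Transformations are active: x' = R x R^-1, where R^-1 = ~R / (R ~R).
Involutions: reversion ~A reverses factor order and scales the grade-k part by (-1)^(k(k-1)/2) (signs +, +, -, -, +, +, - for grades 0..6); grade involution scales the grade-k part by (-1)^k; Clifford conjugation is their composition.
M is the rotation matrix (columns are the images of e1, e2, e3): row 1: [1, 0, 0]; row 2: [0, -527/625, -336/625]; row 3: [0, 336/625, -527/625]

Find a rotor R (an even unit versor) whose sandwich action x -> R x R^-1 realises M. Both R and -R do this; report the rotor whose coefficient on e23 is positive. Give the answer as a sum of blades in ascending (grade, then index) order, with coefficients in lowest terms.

Method: write R = a + b12*e12 + b13*e13 + b23*e23 with a^2 + b12^2 + b13^2 + b23^2 = 1 (so R^-1 = ~R). Expanding the columns R e_j ~R gives tr M = 4a^2 - 1 and, from the antisymmetric part, M21 - M12 = -4a*b12, M13 - M31 = 4a*b13, M32 - M23 = -4a*b23.
Here tr M = -429/625, so a^2 = (1 + tr M)/4 = 49/625 and a = ±7/25. Taking a = 7/25: M21 - M12 = 0, M13 - M31 = 0, M32 - M23 = 672/625, giving b12 = 0, b13 = 0, b23 = -24/25, i.e. R = 7/25 - 24/25*e23.
Its e23 coefficient is negative, so report the other preimage -R.
Answer: -7/25 + 24/25*e23. Recall the cover is two-to-one: with M of trace -429/625, both preimages act alike, and the stated e23 sign chooses the sheet.


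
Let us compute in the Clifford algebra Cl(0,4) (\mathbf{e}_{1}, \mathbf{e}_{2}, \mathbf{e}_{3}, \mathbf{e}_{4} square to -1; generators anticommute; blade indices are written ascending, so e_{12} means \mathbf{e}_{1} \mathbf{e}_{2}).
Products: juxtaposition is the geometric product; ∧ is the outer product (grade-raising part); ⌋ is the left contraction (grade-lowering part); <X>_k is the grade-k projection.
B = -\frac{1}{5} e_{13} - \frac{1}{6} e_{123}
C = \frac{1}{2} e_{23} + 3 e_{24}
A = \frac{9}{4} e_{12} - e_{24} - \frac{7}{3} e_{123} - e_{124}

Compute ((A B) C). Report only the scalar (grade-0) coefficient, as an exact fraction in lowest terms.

step 1: \frac{7}{18} + \frac{7}{15} e_{2} + \frac{3}{8} e_{3} - \frac{9}{20} e_{23} + \frac{1}{6} e_{34} - \frac{1}{6} e_{134} + \frac{1}{5} e_{234} - \frac{1}{5} e_{1234}
step 2: \frac{9}{40} + \frac{3}{16} e_{2} + \frac{11}{30} e_{3} - \frac{3}{2} e_{4} - \frac{3}{5} e_{13} + \frac{1}{10} e_{14} - \frac{11}{36} e_{23} + \frac{5}{4} e_{24} - \frac{27}{20} e_{34} + \frac{1}{2} e_{123} - \frac{1}{12} e_{124} - \frac{9}{8} e_{234}
Answer: \frac{9}{40}


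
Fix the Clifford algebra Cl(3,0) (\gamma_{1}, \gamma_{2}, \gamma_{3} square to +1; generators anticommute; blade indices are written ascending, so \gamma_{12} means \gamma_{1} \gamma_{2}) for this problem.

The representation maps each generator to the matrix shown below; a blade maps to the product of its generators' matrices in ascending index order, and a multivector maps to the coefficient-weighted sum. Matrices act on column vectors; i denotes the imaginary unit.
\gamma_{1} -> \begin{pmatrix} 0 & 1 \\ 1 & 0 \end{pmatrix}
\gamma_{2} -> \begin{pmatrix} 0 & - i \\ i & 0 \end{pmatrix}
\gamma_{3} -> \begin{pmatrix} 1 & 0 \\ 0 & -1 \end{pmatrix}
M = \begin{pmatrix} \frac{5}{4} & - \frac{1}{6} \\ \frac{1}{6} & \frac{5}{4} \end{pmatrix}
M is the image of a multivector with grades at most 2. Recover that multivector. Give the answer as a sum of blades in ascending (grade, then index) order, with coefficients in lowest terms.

Method: 1, rho(\gamma_{1}), rho(\gamma_{2}), rho(\gamma_{3}) form a trace-orthogonal basis of the 2x2 complex matrices (tr(X Y) = 2 if X = Y, else 0), so M = m0*1 + m1*rho(\gamma_{1}) + m2*rho(\gamma_{2}) + m3*rho(\gamma_{3}) with m0 = tr(M)/2 = \frac{5}{4}, m1 = tr(M rho(\gamma_{1}))/2 = 0, m2 = tr(M rho(\gamma_{2}))/2 = - \frac{i}{6}, m3 = tr(M rho(\gamma_{3}))/2 = 0.
Multiplying table entries, the bivector images are rho(\gamma_{12}) = i*rho(\gamma_{3}), rho(\gamma_{13}) = -i*rho(\gamma_{2}), rho(\gamma_{23}) = i*rho(\gamma_{1}); with real blade coefficients the real parts of m0..m3 are the coefficients of 1, \gamma_{1}, \gamma_{2}, \gamma_{3} and the imaginary parts give the bivectors (\gamma_{23}: Im m1, \gamma_{13}: -Im m2, \gamma_{12}: Im m3).
Answer: \frac{5}{4} + \frac{1}{6} \gamma_{13}


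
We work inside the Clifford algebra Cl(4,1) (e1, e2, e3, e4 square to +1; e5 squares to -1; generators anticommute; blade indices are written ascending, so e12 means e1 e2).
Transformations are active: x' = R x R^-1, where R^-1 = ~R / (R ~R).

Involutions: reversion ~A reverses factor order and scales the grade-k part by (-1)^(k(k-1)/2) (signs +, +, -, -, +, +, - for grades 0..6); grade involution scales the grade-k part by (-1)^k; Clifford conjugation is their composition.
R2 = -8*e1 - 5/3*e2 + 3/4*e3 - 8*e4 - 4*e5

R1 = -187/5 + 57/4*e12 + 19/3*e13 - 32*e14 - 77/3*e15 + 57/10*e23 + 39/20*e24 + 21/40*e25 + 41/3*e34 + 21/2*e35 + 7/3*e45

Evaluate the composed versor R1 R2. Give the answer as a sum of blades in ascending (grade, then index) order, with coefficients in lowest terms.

Distribute over the terms of R2 (each basis-blade product reordered to ascending indices, repeated generators contracted through their squares):
R1 (-8*e1) = 1496/5*e1 + 114*e2 + 152/3*e3 - 256*e4 - 616/3*e5 - 228/5*e123 - 78/5*e124 - 21/5*e125 - 328/3*e134 - 84*e135 - 56/3*e145
R1 (-5/3*e2) = -95/4*e1 + 187/3*e2 + 19/2*e3 + 13/4*e4 + 7/8*e5 + 95/9*e123 - 160/3*e124 - 385/9*e125 - 205/9*e234 - 35/2*e235 - 35/9*e245
R1 (3/4*e3) = 19/4*e1 + 171/40*e2 - 561/20*e3 - 41/4*e4 - 63/8*e5 + 171/16*e123 + 24*e134 + 77/4*e135 - 117/80*e234 - 63/160*e235 + 7/4*e345
R1 (-8*e4) = 256*e1 - 78/5*e2 - 328/3*e3 + 1496/5*e4 + 56/3*e5 - 114*e124 - 152/3*e134 - 616/3*e145 - 228/5*e234 + 21/5*e245 + 84*e345
R1 (-4*e5) = -308/3*e1 + 21/10*e2 + 42*e3 + 28/3*e4 + 748/5*e5 - 57*e125 - 76/3*e135 + 128*e145 - 114/5*e235 - 39/5*e245 - 164/3*e345
Summing the partial products and collecting blades:
Answer: 6503/15*e1 + 20053/120*e2 - 2113/60*e3 + 683/15*e4 - 661/15*e5 - 17537/720*e123 - 2744/15*e124 - 4679/45*e125 - 136*e134 - 1081/12*e135 - 96*e145 - 10057/144*e234 - 6511/160*e235 - 337/45*e245 + 373/12*e345


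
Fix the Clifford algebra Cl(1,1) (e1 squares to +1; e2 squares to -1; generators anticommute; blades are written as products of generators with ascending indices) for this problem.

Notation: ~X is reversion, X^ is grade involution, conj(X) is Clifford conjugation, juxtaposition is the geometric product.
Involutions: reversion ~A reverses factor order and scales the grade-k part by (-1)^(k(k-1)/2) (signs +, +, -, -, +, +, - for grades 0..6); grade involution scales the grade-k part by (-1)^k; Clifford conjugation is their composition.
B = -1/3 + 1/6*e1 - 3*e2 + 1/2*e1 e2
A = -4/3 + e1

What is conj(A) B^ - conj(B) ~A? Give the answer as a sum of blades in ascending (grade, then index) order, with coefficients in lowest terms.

first term: 11/18 + 5/9*e1 - 9/2*e2 - 11/3*e1 e2
second term: 5/18 - 1/9*e1 - 7/2*e2 - 7/3*e1 e2
Answer: 1/3 + 2/3*e1 - e2 - 4/3*e1 e2


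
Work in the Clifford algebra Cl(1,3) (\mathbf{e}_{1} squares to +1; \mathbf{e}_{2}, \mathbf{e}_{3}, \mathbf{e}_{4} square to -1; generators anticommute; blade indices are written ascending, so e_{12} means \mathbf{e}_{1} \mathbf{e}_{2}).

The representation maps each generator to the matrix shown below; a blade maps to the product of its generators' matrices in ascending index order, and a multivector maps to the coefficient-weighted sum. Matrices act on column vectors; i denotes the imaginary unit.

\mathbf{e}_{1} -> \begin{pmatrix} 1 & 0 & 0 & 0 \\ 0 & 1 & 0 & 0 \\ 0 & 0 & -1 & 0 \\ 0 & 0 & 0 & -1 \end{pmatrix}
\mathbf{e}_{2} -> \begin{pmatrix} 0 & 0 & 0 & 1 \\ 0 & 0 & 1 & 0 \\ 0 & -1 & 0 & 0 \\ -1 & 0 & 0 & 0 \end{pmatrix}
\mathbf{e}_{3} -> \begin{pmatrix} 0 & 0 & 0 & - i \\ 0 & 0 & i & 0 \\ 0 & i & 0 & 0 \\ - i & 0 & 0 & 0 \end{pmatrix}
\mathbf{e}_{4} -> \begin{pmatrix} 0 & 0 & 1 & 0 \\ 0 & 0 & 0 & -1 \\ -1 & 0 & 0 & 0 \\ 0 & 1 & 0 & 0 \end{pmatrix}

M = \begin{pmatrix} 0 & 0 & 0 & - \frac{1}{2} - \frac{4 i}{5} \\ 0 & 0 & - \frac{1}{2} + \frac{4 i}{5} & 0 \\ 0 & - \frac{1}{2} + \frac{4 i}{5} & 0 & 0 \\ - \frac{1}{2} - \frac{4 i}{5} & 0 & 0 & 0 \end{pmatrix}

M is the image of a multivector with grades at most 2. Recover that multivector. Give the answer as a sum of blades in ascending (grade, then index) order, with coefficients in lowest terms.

Method: the blade images are trace-orthogonal — tr(rho(e_A) rho(e_B)^-1) = 4 if A = B and 0 otherwise — and rho(e_A)^-1 = (e_A)^2 * rho(e_A) with (e_A)^2 = +1 or -1, so the coefficient of e_A in the preimage is (e_A)^2 * tr(M rho(e_A))/4.
Nonzero projections over blades of grade <= 2: e_{3}: (e_{3})^2 = -1, tr(M rho(e_{3})) = - \frac{16}{5}, coefficient \frac{4}{5}; e_{12}: (e_{12})^2 = +1, tr(M rho(e_{12})) = -2, coefficient -\frac{1}{2}. Every other blade of grade <= 2 projects to 0.
Answer: \frac{4}{5} e_{3} - \frac{1}{2} e_{12}
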